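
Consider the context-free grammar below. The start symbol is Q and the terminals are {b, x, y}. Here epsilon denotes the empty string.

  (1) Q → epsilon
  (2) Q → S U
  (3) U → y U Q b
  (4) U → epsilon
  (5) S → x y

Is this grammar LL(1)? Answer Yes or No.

Yes

FIRST(Q) = {epsilon, x}
FIRST(U) = {epsilon, y}
FIRST(S) = {x}
FOLLOW(Q) = {$, b}
FOLLOW(U) = {$, b, x}
FOLLOW(S) = {$, b, y}
Each cell of M receives at most one production.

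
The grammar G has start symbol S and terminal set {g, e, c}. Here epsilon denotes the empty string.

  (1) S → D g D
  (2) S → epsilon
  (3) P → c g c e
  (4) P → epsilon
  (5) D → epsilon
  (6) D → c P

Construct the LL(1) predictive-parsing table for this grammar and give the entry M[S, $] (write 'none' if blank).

S → epsilon

FIRST(P): from P→c g c e we get {c}; from P→epsilon we get {epsilon}. So FIRST(P) = {epsilon, c}.
FIRST(D): from D→epsilon we get {epsilon}; from D→c P we get {c}. So FIRST(D) = {epsilon, c}.
FIRST(S): from S→D g D we get {c, g}; from S→epsilon we get {epsilon}. So FIRST(S) = {epsilon, c, g}.
FOLLOW(S) includes $ since S is the start symbol.
FOLLOW(S): S appears on no right-hand side. Thus FOLLOW(S) = {$}.
For S → D g D: FIRST(D g D) = {c, g}, so it goes in M[S, t] for t ∈ {c, g}.
For S → epsilon: FIRST(epsilon) = {epsilon}, so it goes in M[S, t] for t ∈ {}; since epsilon ∈ FIRST, also for every t ∈ FOLLOW(S) = {$}.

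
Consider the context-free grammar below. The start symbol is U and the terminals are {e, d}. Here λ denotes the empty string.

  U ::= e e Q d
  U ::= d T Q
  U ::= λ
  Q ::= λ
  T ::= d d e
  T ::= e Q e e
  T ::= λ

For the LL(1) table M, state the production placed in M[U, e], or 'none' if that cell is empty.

FIRST(U) = {λ, d, e}
FIRST(Q) = {λ}
FIRST(T) = {λ, d, e}
FOLLOW(U) includes $ since U is the start symbol.
FOLLOW(U): U appears on no right-hand side. Thus FOLLOW(U) = {$}.
For U ::= e e Q d: FIRST(e e Q d) = {e}, so it goes in M[U, t] for t ∈ {e}.
For U ::= d T Q: FIRST(d T Q) = {d}, so it goes in M[U, t] for t ∈ {d}.
For U ::= λ: FIRST(λ) = {λ}, so it goes in M[U, t] for t ∈ {}; since λ ∈ FIRST, also for every t ∈ FOLLOW(U) = {$}.

U ::= e e Q d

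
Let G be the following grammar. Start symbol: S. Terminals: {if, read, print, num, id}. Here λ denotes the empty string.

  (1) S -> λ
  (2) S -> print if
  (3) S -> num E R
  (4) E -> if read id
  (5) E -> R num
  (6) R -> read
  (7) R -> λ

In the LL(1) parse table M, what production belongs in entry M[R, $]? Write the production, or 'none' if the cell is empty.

R -> λ

FIRST(S): from S->λ we get {λ}; from S->print if we get {print}; from S->num E R we get {num}. So FIRST(S) = {λ, num, print}.
FIRST(R): from R->read we get {read}; from R->λ we get {λ}. So FIRST(R) = {λ, read}.
FIRST(E): from E->if read id we get {if}; from E->R num we get {num, read}. So FIRST(E) = {if, num, read}.
FOLLOW(S) includes $ since S is the start symbol.
FOLLOW(S): S appears on no right-hand side. Thus FOLLOW(S) = {$}.
FOLLOW(R): in S->num E R, the suffix after R is empty, so FOLLOW(R) ⊇ FOLLOW(S) = {$}; in E->R num, R is followed by num with FIRST {num}. Thus FOLLOW(R) = {$, num}.
For R -> read: FIRST(read) = {read}, so it goes in M[R, t] for t ∈ {read}.
For R -> λ: FIRST(λ) = {λ}, so it goes in M[R, t] for t ∈ {}; since λ ∈ FIRST, also for every t ∈ FOLLOW(R) = {$, num}.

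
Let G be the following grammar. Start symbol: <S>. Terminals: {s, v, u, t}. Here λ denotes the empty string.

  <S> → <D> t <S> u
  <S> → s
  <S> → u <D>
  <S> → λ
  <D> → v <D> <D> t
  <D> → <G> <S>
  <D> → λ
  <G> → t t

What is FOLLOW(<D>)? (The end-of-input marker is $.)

FIRST(<G>): from <G>→t t we get {t}. So FIRST(<G>) = {t}.
FIRST(<D>): from <D>→v <D> <D> t we get {v}; from <D>→<G> <S> we get {t}; from <D>→λ we get {λ}. So FIRST(<D>) = {λ, t, v}.
FIRST(<S>): from <S>→<D> t <S> u we get {t, v}; from <S>→s we get {s}; from <S>→u <D> we get {u}; from <S>→λ we get {λ}. So FIRST(<S>) = {λ, s, t, u, v}.
FOLLOW(<S>) includes $ since <S> is the start symbol.
FOLLOW(<S>): in <S>→<D> t <S> u, <S> is followed by u with FIRST {u}; in <D>→<G> <S>, the suffix after <S> is empty, so FOLLOW(<S>) ⊇ FOLLOW(<D>) = {$, t, u, v}. Thus FOLLOW(<S>) = {$, t, u, v}.
FOLLOW(<D>): in <S>→<D> t <S> u, <D> is followed by t <S> u with FIRST {t}; in <S>→u <D>, the suffix after <D> is empty, so FOLLOW(<D>) ⊇ FOLLOW(<S>) = {$, t, u, v}; in <D>→v <D> <D> t (occurrence 1), <D> is followed by <D> t with FIRST {t, v}; in <D>→v <D> <D> t (occurrence 2), <D> is followed by t with FIRST {t}. Thus FOLLOW(<D>) = {$, t, u, v}.
FOLLOW(<G>): in <D>→<G> <S>, <G> is followed by <S> with FIRST {λ, s, t, u, v}; in <D>→<G> <S>, the suffix after <G> is nullable, so FOLLOW(<G>) ⊇ FOLLOW(<D>) = {$, t, u, v}. Thus FOLLOW(<G>) = {$, s, t, u, v}.

{$, t, u, v}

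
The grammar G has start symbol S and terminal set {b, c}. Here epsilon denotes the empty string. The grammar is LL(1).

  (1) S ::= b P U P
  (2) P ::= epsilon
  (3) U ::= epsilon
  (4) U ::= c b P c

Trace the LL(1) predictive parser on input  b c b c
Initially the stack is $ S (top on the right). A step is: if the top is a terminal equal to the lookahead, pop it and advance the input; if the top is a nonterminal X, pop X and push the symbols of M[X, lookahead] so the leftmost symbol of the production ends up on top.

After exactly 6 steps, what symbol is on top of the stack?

step 1: stack=$ S  input=b c b c $  — expand S ::= b P U P
step 2: stack=$ P U P b  input=b c b c $  — match b
step 3: stack=$ P U P  input=c b c $  — expand P ::= epsilon
step 4: stack=$ P U  input=c b c $  — expand U ::= c b P c
step 5: stack=$ P c P b c  input=c b c $  — match c
step 6: stack=$ P c P b  input=b c $  — match b
Stack after step 6: $ P c P (top = P).

P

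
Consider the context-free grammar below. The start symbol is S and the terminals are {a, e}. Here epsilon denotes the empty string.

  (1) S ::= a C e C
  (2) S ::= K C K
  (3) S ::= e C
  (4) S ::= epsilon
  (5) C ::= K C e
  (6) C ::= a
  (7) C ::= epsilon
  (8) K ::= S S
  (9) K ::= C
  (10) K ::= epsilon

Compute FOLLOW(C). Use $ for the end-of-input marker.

FIRST(S): from S::=a C e C we get {a}; from S::=K C K we get {epsilon, a, e}; from S::=e C we get {e}; from S::=epsilon we get {epsilon}. So FIRST(S) = {epsilon, a, e}.
FIRST(C): from C::=K C e we get {a, e}; from C::=a we get {a}; from C::=epsilon we get {epsilon}. So FIRST(C) = {epsilon, a, e}.
FIRST(K): from K::=S S we get {epsilon, a, e}; from K::=C we get {epsilon, a, e}; from K::=epsilon we get {epsilon}. So FIRST(K) = {epsilon, a, e}.
FOLLOW(S) includes $ since S is the start symbol.
FOLLOW(S): in K::=S S (occurrence 1), S is followed by S with FIRST {epsilon, a, e}; in K::=S S (occurrence 1), the suffix after S is nullable, so FOLLOW(S) ⊇ FOLLOW(K) = {$, a, e}; in K::=S S (occurrence 2), the suffix after S is empty, so FOLLOW(S) ⊇ FOLLOW(K) = {$, a, e}. Thus FOLLOW(S) = {$, a, e}.
FOLLOW(K): in S::=K C K (occurrence 1), K is followed by C K with FIRST {epsilon, a, e}; in S::=K C K (occurrence 1), the suffix after K is nullable, so FOLLOW(K) ⊇ FOLLOW(S) = {$, a, e}; in S::=K C K (occurrence 2), the suffix after K is empty, so FOLLOW(K) ⊇ FOLLOW(S) = {$, a, e}; in C::=K C e, K is followed by C e with FIRST {a, e}. Thus FOLLOW(K) = {$, a, e}.
FOLLOW(C): in S::=a C e C (occurrence 1), C is followed by e C with FIRST {e}; in S::=a C e C (occurrence 2), the suffix after C is empty, so FOLLOW(C) ⊇ FOLLOW(S) = {$, a, e}; in S::=K C K, C is followed by K with FIRST {epsilon, a, e}; in S::=K C K, the suffix after C is nullable, so FOLLOW(C) ⊇ FOLLOW(S) = {$, a, e}; in S::=e C, the suffix after C is empty, so FOLLOW(C) ⊇ FOLLOW(S) = {$, a, e}; in C::=K C e, C is followed by e with FIRST {e}; in K::=C, the suffix after C is empty, so FOLLOW(C) ⊇ FOLLOW(K) = {$, a, e}. Thus FOLLOW(C) = {$, a, e}.

{$, a, e}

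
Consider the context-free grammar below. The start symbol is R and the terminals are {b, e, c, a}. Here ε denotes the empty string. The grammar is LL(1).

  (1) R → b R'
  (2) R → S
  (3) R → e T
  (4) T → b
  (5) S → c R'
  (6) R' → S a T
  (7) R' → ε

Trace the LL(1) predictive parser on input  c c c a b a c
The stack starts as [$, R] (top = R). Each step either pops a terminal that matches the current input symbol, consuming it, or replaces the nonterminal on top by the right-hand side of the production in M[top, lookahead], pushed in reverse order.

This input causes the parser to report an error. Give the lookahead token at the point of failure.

c

step 1: stack=$ R  input=c c c a b a c $  — expand R → S
step 2: stack=$ S  input=c c c a b a c $  — expand S → c R'
step 3: stack=$ R' c  input=c c c a b a c $  — match c
step 4: stack=$ R'  input=c c a b a c $  — expand R' → S a T
step 5: stack=$ T a S  input=c c a b a c $  — expand S → c R'
step 6: stack=$ T a R' c  input=c c a b a c $  — match c
step 7: stack=$ T a R'  input=c a b a c $  — expand R' → S a T
step 8: stack=$ T a T a S  input=c a b a c $  — expand S → c R'
step 9: stack=$ T a T a R' c  input=c a b a c $  — match c
step 10: stack=$ T a T a R'  input=a b a c $  — expand R' → ε
step 11: stack=$ T a T a  input=a b a c $  — match a
step 12: stack=$ T a T  input=b a c $  — expand T → b
step 13: stack=$ T a b  input=b a c $  — match b
step 14: stack=$ T a  input=a c $  — match a
step 15: stack=$ T  input=c $  — error: M[T, c] is empty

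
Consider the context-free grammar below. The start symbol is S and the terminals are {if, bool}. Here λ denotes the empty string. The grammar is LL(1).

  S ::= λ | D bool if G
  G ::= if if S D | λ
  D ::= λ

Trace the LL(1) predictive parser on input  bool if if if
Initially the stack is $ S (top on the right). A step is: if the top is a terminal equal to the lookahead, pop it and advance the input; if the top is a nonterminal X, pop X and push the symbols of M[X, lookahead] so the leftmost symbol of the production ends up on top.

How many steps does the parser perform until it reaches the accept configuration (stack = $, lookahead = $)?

9

step 1: stack=$ S  input=bool if if if $  — expand S ::= D bool if G
step 2: stack=$ G if bool D  input=bool if if if $  — expand D ::= λ
step 3: stack=$ G if bool  input=bool if if if $  — match bool
step 4: stack=$ G if  input=if if if $  — match if
step 5: stack=$ G  input=if if $  — expand G ::= if if S D
step 6: stack=$ D S if if  input=if if $  — match if
step 7: stack=$ D S if  input=if $  — match if
step 8: stack=$ D S  input=$  — expand S ::= λ
step 9: stack=$ D  input=$  — expand D ::= λ
Accept reached after 9 steps.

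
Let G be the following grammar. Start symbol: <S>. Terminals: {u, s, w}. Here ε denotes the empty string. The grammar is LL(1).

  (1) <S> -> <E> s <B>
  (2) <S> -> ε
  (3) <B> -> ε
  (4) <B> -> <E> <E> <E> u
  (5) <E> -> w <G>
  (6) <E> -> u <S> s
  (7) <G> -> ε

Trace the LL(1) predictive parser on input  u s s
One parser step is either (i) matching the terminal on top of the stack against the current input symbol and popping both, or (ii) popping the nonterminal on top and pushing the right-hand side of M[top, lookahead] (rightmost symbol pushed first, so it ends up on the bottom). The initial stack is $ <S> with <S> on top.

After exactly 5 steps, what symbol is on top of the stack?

s

     Stack            Input    Action
  1  $ <S>            u s s $  expand <S> -> <E> s <B>
  2  $ <B> s <E>      u s s $  expand <E> -> u <S> s
  3  $ <B> s s <S> u  u s s $  match u
  4  $ <B> s s <S>    s s $    expand <S> -> ε
  5  $ <B> s s        s s $    match s
Stack after step 5: $ <B> s (top = s).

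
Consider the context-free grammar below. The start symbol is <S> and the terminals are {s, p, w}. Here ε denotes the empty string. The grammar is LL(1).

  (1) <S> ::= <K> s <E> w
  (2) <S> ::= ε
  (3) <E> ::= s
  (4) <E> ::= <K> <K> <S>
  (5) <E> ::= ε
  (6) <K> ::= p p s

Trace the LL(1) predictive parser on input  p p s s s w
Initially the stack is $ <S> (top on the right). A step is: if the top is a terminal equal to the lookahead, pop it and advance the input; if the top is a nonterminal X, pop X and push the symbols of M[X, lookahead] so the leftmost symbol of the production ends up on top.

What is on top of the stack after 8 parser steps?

w

step 1: stack=$ <S>  input=p p s s s w $  — expand <S> ::= <K> s <E> w
step 2: stack=$ w <E> s <K>  input=p p s s s w $  — expand <K> ::= p p s
step 3: stack=$ w <E> s s p p  input=p p s s s w $  — match p
step 4: stack=$ w <E> s s p  input=p s s s w $  — match p
step 5: stack=$ w <E> s s  input=s s s w $  — match s
step 6: stack=$ w <E> s  input=s s w $  — match s
step 7: stack=$ w <E>  input=s w $  — expand <E> ::= s
step 8: stack=$ w s  input=s w $  — match s
Stack after step 8: $ w (top = w).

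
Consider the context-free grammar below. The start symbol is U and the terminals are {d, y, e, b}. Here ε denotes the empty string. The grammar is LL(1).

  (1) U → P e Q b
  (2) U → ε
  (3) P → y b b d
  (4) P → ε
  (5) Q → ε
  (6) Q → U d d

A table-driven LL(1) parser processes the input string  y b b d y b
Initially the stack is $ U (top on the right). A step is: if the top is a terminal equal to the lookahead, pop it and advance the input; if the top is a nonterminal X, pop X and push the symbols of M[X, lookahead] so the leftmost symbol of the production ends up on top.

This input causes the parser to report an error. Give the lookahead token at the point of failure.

step 1: stack=$ U  input=y b b d y b $  — expand U → P e Q b
step 2: stack=$ b Q e P  input=y b b d y b $  — expand P → y b b d
step 3: stack=$ b Q e d b b y  input=y b b d y b $  — match y
step 4: stack=$ b Q e d b b  input=b b d y b $  — match b
step 5: stack=$ b Q e d b  input=b d y b $  — match b
step 6: stack=$ b Q e d  input=d y b $  — match d
step 7: stack=$ b Q e  input=y b $  — error: top is terminal e but lookahead is y

y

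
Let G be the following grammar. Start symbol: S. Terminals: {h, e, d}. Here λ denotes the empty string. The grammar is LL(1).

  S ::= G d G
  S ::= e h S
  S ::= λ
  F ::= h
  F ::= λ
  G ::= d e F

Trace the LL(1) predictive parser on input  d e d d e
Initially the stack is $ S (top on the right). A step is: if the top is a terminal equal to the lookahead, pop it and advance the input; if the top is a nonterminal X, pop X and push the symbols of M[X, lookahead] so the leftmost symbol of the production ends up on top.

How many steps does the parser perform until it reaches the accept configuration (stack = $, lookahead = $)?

10

      Stack        Input        Action
   1  $ S          d e d d e $  expand S ::= G d G
   2  $ G d G      d e d d e $  expand G ::= d e F
   3  $ G d F e d  d e d d e $  match d
   4  $ G d F e    e d d e $    match e
   5  $ G d F      d d e $      expand F ::= λ
   6  $ G d        d d e $      match d
   7  $ G          d e $        expand G ::= d e F
   8  $ F e d      d e $        match d
   9  $ F e        e $          match e
  10  $ F          $            expand F ::= λ
Accept reached after 10 steps.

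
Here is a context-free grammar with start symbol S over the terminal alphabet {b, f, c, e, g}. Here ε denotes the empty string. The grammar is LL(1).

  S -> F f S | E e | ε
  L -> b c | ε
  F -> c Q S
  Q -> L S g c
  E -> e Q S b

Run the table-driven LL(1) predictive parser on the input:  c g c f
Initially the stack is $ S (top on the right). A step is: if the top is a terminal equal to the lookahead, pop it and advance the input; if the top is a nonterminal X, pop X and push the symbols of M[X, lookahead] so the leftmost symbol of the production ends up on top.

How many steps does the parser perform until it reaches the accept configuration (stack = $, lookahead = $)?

11

      Stack            Input      Action
   1  $ S              c g c f $  expand S -> F f S
   2  $ S f F          c g c f $  expand F -> c Q S
   3  $ S f S Q c      c g c f $  match c
   4  $ S f S Q        g c f $    expand Q -> L S g c
   5  $ S f S c g S L  g c f $    expand L -> ε
   6  $ S f S c g S    g c f $    expand S -> ε
   7  $ S f S c g      g c f $    match g
   8  $ S f S c        c f $      match c
   9  $ S f S          f $        expand S -> ε
  10  $ S f            f $        match f
  11  $ S              $          expand S -> ε
Accept reached after 11 steps.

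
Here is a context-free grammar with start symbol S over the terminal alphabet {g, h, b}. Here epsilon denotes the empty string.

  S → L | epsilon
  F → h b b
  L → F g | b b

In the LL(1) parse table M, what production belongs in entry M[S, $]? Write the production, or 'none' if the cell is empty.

FIRST(F) = {h}
FIRST(L) = {b, h}  (via F g)
FIRST(S) = {epsilon, b, h}  (via L)
FOLLOW(S) includes $ since S is the start symbol.
FOLLOW(S): S appears on no right-hand side. Thus FOLLOW(S) = {$}.
For S → L: FIRST(L) = {b, h}, so it goes in M[S, t] for t ∈ {b, h}.
For S → epsilon: FIRST(epsilon) = {epsilon}, so it goes in M[S, t] for t ∈ {}; since epsilon ∈ FIRST, also for every t ∈ FOLLOW(S) = {$}.

S → epsilon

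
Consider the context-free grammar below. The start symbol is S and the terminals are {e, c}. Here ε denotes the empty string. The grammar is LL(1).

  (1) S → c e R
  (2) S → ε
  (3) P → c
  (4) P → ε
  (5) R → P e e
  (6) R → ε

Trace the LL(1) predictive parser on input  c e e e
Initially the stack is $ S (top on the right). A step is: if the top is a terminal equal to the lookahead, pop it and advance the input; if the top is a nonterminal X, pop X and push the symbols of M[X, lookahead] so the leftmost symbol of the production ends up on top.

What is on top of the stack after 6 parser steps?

e

step 1: stack=$ S  input=c e e e $  — expand S → c e R
step 2: stack=$ R e c  input=c e e e $  — match c
step 3: stack=$ R e  input=e e e $  — match e
step 4: stack=$ R  input=e e $  — expand R → P e e
step 5: stack=$ e e P  input=e e $  — expand P → ε
step 6: stack=$ e e  input=e e $  — match e
Stack after step 6: $ e (top = e).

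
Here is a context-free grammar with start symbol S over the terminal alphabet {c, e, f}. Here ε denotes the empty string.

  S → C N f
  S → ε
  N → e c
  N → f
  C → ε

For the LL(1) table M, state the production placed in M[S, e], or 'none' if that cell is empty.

S → C N f

FIRST(N): from N→e c we get {e}; from N→f we get {f}. So FIRST(N) = {e, f}.
FIRST(C): from C→ε we get {ε}. So FIRST(C) = {ε}.
FIRST(S): from S→C N f we get {e, f}; from S→ε we get {ε}. So FIRST(S) = {ε, e, f}.
FOLLOW(S) includes $ since S is the start symbol.
FOLLOW(S): S appears on no right-hand side. Thus FOLLOW(S) = {$}.
For S → C N f: FIRST(C N f) = {e, f}, so it goes in M[S, t] for t ∈ {e, f}.
For S → ε: FIRST(ε) = {ε}, so it goes in M[S, t] for t ∈ {}; since ε ∈ FIRST, also for every t ∈ FOLLOW(S) = {$}.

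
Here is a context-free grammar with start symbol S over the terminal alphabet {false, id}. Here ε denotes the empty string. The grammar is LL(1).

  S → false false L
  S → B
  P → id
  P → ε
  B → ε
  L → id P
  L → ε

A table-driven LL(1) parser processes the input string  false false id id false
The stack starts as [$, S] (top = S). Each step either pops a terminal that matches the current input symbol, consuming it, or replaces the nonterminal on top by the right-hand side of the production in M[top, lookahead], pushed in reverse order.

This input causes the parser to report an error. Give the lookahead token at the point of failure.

false

     Stack            Input                      Action
  1  $ S              false false id id false $  expand S → false false L
  2  $ L false false  false false id id false $  match false
  3  $ L false        false id id false $        match false
  4  $ L              id id false $              expand L → id P
  5  $ P id           id id false $              match id
  6  $ P              id false $                 expand P → id
  7  $ id             id false $                 match id
  8  $                false $                    error: stack empty but input remains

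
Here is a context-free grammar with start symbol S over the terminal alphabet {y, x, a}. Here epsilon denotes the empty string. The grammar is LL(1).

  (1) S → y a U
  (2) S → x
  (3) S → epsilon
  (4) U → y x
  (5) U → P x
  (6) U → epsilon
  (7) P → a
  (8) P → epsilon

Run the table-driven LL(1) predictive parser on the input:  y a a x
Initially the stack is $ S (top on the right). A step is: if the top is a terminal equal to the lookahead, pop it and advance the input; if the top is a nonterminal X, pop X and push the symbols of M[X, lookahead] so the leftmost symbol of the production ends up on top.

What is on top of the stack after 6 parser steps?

step 1: stack=$ S  input=y a a x $  — expand S → y a U
step 2: stack=$ U a y  input=y a a x $  — match y
step 3: stack=$ U a  input=a a x $  — match a
step 4: stack=$ U  input=a x $  — expand U → P x
step 5: stack=$ x P  input=a x $  — expand P → a
step 6: stack=$ x a  input=a x $  — match a
Stack after step 6: $ x (top = x).

x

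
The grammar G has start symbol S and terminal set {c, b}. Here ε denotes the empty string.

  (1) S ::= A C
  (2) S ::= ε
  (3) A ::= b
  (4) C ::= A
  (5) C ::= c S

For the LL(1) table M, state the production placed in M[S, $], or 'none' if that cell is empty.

S ::= ε

FIRST(A) = {b}
FIRST(S) = {ε, b}  (via A C)
FIRST(C) = {b, c}  (via A)
FOLLOW(S) includes $ since S is the start symbol.
FOLLOW(S): in C::=c S, the suffix after S is empty, so FOLLOW(S) ⊇ FOLLOW(C) = {$}. Thus FOLLOW(S) = {$}.
FOLLOW(C): in S::=A C, the suffix after C is empty, so FOLLOW(C) ⊇ FOLLOW(S) = {$}. Thus FOLLOW(C) = {$}.
For S ::= A C: FIRST(A C) = {b}, so it goes in M[S, t] for t ∈ {b}.
For S ::= ε: FIRST(ε) = {ε}, so it goes in M[S, t] for t ∈ {}; since ε ∈ FIRST, also for every t ∈ FOLLOW(S) = {$}.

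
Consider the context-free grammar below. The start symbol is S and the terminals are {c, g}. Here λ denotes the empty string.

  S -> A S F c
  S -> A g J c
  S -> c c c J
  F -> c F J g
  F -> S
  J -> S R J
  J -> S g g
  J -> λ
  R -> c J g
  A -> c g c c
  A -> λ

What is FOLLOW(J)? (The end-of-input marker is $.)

{$, c, g}

FIRST(R): from R->c J g we get {c}. So FIRST(R) = {c}.
FIRST(A): from A->c g c c we get {c}; from A->λ we get {λ}. So FIRST(A) = {λ, c}.
FIRST(S): from S->A S F c we get {c, g}; from S->A g J c we get {c, g}; from S->c c c J we get {c}. So FIRST(S) = {c, g}.
FIRST(F): from F->c F J g we get {c}; from F->S we get {c, g}. So FIRST(F) = {c, g}.
FIRST(J): from J->S R J we get {c, g}; from J->S g g we get {c, g}; from J->λ we get {λ}. So FIRST(J) = {λ, c, g}.
FOLLOW(S) includes $ since S is the start symbol.
FOLLOW(F): in S->A S F c, F is followed by c with FIRST {c}; in F->c F J g, F is followed by J g with FIRST {c, g}. Thus FOLLOW(F) = {c, g}.
FOLLOW(S): in S->A S F c, S is followed by F c with FIRST {c, g}; in F->S, the suffix after S is empty, so FOLLOW(S) ⊇ FOLLOW(F) = {c, g}; in J->S R J, S is followed by R J with FIRST {c}; in J->S g g, S is followed by g g with FIRST {g}. Thus FOLLOW(S) = {$, c, g}.
FOLLOW(J): in S->A g J c, J is followed by c with FIRST {c}; in S->c c c J, the suffix after J is empty, so FOLLOW(J) ⊇ FOLLOW(S) = {$, c, g}; in F->c F J g, J is followed by g with FIRST {g}; in J->S R J, the suffix after J is empty (adds nothing new); in R->c J g, J is followed by g with FIRST {g}. Thus FOLLOW(J) = {$, c, g}.
FOLLOW(R): in J->S R J, R is followed by J with FIRST {λ, c, g}; in J->S R J, the suffix after R is nullable, so FOLLOW(R) ⊇ FOLLOW(J) = {$, c, g}. Thus FOLLOW(R) = {$, c, g}.
FOLLOW(A): in S->A S F c, A is followed by S F c with FIRST {c, g}; in S->A g J c, A is followed by g J c with FIRST {g}. Thus FOLLOW(A) = {c, g}.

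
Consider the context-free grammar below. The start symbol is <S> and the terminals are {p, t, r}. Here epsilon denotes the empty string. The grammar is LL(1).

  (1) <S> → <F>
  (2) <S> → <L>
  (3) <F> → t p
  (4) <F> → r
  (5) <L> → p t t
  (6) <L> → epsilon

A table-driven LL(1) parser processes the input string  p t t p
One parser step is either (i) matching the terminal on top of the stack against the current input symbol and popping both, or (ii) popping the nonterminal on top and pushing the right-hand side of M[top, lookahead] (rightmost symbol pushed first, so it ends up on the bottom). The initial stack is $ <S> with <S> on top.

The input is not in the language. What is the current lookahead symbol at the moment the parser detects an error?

p

step 1: stack=$ <S>  input=p t t p $  — expand <S> → <L>
step 2: stack=$ <L>  input=p t t p $  — expand <L> → p t t
step 3: stack=$ t t p  input=p t t p $  — match p
step 4: stack=$ t t  input=t t p $  — match t
step 5: stack=$ t  input=t p $  — match t
step 6: stack=$  input=p $  — error: stack empty but input remains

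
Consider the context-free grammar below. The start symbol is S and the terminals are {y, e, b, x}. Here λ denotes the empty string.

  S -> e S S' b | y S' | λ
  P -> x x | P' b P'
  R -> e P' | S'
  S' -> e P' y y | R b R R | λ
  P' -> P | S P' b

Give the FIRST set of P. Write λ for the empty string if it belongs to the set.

{e, x, y}

FIRST(S): from S->e S S' b we get {e}; from S->y S' we get {y}; from S->λ we get {λ}. So FIRST(S) = {λ, e, y}.
FIRST(P): from P->x x we get {x}; from P->P' b P' we get {e, x, y}. So FIRST(P) = {e, x, y}.
FIRST(P'): from P'->P we get {e, x, y}; from P'->S P' b we get {e, x, y}. So FIRST(P') = {e, x, y}.
FIRST(R): from R->e P' we get {e}; from R->S' we get {λ, b, e}. So FIRST(R) = {λ, b, e}.
FIRST(S'): from S'->e P' y y we get {e}; from S'->R b R R we get {b, e}; from S'->λ we get {λ}. So FIRST(S') = {λ, b, e}.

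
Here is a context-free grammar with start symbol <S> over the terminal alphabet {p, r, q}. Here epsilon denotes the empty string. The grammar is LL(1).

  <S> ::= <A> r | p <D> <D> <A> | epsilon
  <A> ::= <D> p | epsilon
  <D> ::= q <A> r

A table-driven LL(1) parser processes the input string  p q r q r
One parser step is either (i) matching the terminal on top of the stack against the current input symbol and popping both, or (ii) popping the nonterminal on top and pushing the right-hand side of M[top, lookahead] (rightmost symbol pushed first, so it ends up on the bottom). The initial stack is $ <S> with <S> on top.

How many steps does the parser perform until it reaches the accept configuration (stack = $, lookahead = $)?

11

      Stack              Input        Action
   1  $ <S>              p q r q r $  expand <S> ::= p <D> <D> <A>
   2  $ <A> <D> <D> p    p q r q r $  match p
   3  $ <A> <D> <D>      q r q r $    expand <D> ::= q <A> r
   4  $ <A> <D> r <A> q  q r q r $    match q
   5  $ <A> <D> r <A>    r q r $      expand <A> ::= epsilon
   6  $ <A> <D> r        r q r $      match r
   7  $ <A> <D>          q r $        expand <D> ::= q <A> r
   8  $ <A> r <A> q      q r $        match q
   9  $ <A> r <A>        r $          expand <A> ::= epsilon
  10  $ <A> r            r $          match r
  11  $ <A>              $            expand <A> ::= epsilon
Accept reached after 11 steps.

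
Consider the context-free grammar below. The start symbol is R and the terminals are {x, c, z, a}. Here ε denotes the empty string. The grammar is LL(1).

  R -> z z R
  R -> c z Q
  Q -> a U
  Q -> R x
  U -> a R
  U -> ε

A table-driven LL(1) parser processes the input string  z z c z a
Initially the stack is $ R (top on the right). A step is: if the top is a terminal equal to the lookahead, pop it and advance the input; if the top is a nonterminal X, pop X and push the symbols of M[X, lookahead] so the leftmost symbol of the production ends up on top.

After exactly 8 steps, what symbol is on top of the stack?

U

     Stack    Input        Action
  1  $ R      z z c z a $  expand R -> z z R
  2  $ R z z  z z c z a $  match z
  3  $ R z    z c z a $    match z
  4  $ R      c z a $      expand R -> c z Q
  5  $ Q z c  c z a $      match c
  6  $ Q z    z a $        match z
  7  $ Q      a $          expand Q -> a U
  8  $ U a    a $          match a
Stack after step 8: $ U (top = U).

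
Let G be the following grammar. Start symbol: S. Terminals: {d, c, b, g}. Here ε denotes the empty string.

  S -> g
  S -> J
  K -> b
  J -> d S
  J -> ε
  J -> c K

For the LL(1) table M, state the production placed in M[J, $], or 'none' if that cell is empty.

J -> ε

FIRST(K): from K->b we get {b}. So FIRST(K) = {b}.
FIRST(J): from J->d S we get {d}; from J->ε we get {ε}; from J->c K we get {c}. So FIRST(J) = {ε, c, d}.
FIRST(S): from S->g we get {g}; from S->J we get {ε, c, d}. So FIRST(S) = {ε, c, d, g}.
FOLLOW(S) includes $ since S is the start symbol.
FOLLOW(S): in J->d S, the suffix after S is empty, so FOLLOW(S) ⊇ FOLLOW(J) = {$}. Thus FOLLOW(S) = {$}.
FOLLOW(J): in S->J, the suffix after J is empty, so FOLLOW(J) ⊇ FOLLOW(S) = {$}. Thus FOLLOW(J) = {$}.
For J -> d S: FIRST(d S) = {d}, so it goes in M[J, t] for t ∈ {d}.
For J -> ε: FIRST(ε) = {ε}, so it goes in M[J, t] for t ∈ {}; since ε ∈ FIRST, also for every t ∈ FOLLOW(J) = {$}.
For J -> c K: FIRST(c K) = {c}, so it goes in M[J, t] for t ∈ {c}.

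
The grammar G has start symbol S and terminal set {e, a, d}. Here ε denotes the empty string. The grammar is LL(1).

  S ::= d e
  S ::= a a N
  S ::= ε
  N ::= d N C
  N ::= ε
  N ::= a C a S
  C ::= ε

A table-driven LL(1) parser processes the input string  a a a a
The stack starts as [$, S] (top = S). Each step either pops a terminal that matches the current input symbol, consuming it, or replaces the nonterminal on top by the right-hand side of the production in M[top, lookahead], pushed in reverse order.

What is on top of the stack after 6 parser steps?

a

     Stack      Input      Action
  1  $ S        a a a a $  expand S ::= a a N
  2  $ N a a    a a a a $  match a
  3  $ N a      a a a $    match a
  4  $ N        a a $      expand N ::= a C a S
  5  $ S a C a  a a $      match a
  6  $ S a C    a $        expand C ::= ε
Stack after step 6: $ S a (top = a).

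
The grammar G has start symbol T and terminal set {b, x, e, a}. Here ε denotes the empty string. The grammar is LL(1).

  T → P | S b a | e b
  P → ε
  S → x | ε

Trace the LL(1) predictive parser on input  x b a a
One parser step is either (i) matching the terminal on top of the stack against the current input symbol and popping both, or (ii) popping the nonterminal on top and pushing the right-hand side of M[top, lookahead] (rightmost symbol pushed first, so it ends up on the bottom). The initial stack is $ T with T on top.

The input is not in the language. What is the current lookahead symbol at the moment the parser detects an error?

     Stack    Input      Action
  1  $ T      x b a a $  expand T → S b a
  2  $ a b S  x b a a $  expand S → x
  3  $ a b x  x b a a $  match x
  4  $ a b    b a a $    match b
  5  $ a      a a $      match a
  6  $        a $        error: stack empty but input remains

a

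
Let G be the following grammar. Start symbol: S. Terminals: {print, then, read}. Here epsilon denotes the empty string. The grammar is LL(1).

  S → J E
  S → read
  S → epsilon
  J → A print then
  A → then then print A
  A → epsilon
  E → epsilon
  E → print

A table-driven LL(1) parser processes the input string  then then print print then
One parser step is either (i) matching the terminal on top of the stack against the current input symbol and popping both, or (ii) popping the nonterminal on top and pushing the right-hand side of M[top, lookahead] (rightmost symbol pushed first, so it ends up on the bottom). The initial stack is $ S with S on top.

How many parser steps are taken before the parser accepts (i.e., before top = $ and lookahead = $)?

10

step 1: stack=$ S  input=then then print print then $  — expand S → J E
step 2: stack=$ E J  input=then then print print then $  — expand J → A print then
step 3: stack=$ E then print A  input=then then print print then $  — expand A → then then print A
step 4: stack=$ E then print A print then then  input=then then print print then $  — match then
step 5: stack=$ E then print A print then  input=then print print then $  — match then
step 6: stack=$ E then print A print  input=print print then $  — match print
step 7: stack=$ E then print A  input=print then $  — expand A → epsilon
step 8: stack=$ E then print  input=print then $  — match print
step 9: stack=$ E then  input=then $  — match then
step 10: stack=$ E  input=$  — expand E → epsilon
Accept reached after 10 steps.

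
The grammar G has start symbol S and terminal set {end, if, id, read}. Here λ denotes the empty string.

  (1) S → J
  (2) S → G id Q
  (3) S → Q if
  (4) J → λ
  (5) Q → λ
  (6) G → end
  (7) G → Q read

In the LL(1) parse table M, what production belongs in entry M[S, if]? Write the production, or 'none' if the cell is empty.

FIRST(J): from J→λ we get {λ}. So FIRST(J) = {λ}.
FIRST(Q): from Q→λ we get {λ}. So FIRST(Q) = {λ}.
FIRST(G): from G→end we get {end}; from G→Q read we get {read}. So FIRST(G) = {end, read}.
FIRST(S): from S→J we get {λ}; from S→G id Q we get {end, read}; from S→Q if we get {if}. So FIRST(S) = {λ, end, if, read}.
FOLLOW(S) includes $ since S is the start symbol.
FOLLOW(S): S appears on no right-hand side. Thus FOLLOW(S) = {$}.
For S → J: FIRST(J) = {λ}, so it goes in M[S, t] for t ∈ {}; since λ ∈ FIRST, also for every t ∈ FOLLOW(S) = {$}.
For S → G id Q: FIRST(G id Q) = {end, read}, so it goes in M[S, t] for t ∈ {end, read}.
For S → Q if: FIRST(Q if) = {if}, so it goes in M[S, t] for t ∈ {if}.

S → Q if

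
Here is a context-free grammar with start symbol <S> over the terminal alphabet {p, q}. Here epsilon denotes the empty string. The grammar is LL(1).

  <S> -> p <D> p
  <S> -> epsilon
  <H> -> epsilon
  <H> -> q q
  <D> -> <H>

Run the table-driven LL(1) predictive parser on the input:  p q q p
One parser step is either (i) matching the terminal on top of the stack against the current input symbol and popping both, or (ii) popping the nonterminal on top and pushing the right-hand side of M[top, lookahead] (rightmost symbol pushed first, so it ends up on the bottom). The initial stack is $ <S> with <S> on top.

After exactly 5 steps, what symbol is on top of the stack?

q

step 1: stack=$ <S>  input=p q q p $  — expand <S> -> p <D> p
step 2: stack=$ p <D> p  input=p q q p $  — match p
step 3: stack=$ p <D>  input=q q p $  — expand <D> -> <H>
step 4: stack=$ p <H>  input=q q p $  — expand <H> -> q q
step 5: stack=$ p q q  input=q q p $  — match q
Stack after step 5: $ p q (top = q).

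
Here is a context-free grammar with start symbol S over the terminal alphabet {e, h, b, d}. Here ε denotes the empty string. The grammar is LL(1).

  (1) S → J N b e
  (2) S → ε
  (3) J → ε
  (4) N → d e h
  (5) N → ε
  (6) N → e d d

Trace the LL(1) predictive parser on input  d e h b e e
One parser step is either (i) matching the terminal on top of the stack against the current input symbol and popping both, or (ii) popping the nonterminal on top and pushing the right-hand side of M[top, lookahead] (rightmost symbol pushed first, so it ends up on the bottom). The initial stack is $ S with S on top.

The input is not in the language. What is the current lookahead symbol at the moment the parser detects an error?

     Stack        Input          Action
  1  $ S          d e h b e e $  expand S → J N b e
  2  $ e b N J    d e h b e e $  expand J → ε
  3  $ e b N      d e h b e e $  expand N → d e h
  4  $ e b h e d  d e h b e e $  match d
  5  $ e b h e    e h b e e $    match e
  6  $ e b h      h b e e $      match h
  7  $ e b        b e e $        match b
  8  $ e          e e $          match e
  9  $            e $            error: stack empty but input remains

e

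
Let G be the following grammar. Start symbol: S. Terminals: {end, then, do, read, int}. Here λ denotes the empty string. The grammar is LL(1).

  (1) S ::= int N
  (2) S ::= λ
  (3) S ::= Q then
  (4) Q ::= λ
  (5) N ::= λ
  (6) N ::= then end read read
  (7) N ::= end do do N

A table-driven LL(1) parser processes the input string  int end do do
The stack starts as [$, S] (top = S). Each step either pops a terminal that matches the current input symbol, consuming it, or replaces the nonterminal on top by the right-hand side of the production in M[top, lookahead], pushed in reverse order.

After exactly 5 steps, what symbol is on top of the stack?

     Stack          Input            Action
  1  $ S            int end do do $  expand S ::= int N
  2  $ N int        int end do do $  match int
  3  $ N            end do do $      expand N ::= end do do N
  4  $ N do do end  end do do $      match end
  5  $ N do do      do do $          match do
Stack after step 5: $ N do (top = do).

do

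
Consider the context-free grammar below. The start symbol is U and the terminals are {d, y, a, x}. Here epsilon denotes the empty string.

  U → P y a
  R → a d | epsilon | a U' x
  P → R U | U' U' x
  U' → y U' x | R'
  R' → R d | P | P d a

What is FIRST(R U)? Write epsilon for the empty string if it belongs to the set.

FIRST(R) = {epsilon, a}
FIRST(U) = {a, d, y}  (via P y a)
FIRST(P) = {a, d, y}  (via R U, U' U' x)
FIRST(R') = {a, d, y}  (via R d, P, P d a)
FIRST(U') = {a, d, y}  (via R')
FIRST(R U): take FIRST of each symbol in turn, carrying on past any symbol whose FIRST contains epsilon; result {a, d, y}.

{a, d, y}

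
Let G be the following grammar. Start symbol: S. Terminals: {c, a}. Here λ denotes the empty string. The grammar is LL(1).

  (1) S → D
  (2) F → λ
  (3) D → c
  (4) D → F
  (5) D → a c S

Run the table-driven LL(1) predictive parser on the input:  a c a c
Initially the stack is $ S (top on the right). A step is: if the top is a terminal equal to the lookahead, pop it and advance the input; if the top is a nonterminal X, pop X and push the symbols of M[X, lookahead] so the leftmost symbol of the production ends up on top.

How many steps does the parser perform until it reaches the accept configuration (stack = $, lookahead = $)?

      Stack    Input      Action
   1  $ S      a c a c $  expand S → D
   2  $ D      a c a c $  expand D → a c S
   3  $ S c a  a c a c $  match a
   4  $ S c    c a c $    match c
   5  $ S      a c $      expand S → D
   6  $ D      a c $      expand D → a c S
   7  $ S c a  a c $      match a
   8  $ S c    c $        match c
   9  $ S      $          expand S → D
  10  $ D      $          expand D → F
  11  $ F      $          expand F → λ
Accept reached after 11 steps.

11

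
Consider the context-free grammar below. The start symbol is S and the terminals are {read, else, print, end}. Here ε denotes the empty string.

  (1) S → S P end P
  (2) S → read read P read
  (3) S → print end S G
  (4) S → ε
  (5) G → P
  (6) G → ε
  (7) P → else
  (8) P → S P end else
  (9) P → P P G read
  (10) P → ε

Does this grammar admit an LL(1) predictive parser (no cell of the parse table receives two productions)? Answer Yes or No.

No

FIRST(S) = {ε, else, end, print, read}
FIRST(G) = {ε, else, end, print, read}
FIRST(P) = {ε, else, end, print, read}
FOLLOW(S) = {$, else, end, print, read}
FOLLOW(G) = {$, else, end, print, read}
FOLLOW(P) = {$, else, end, print, read}
Cell M[G, $] receives both G → P and G → ε — the grammar is not LL(1).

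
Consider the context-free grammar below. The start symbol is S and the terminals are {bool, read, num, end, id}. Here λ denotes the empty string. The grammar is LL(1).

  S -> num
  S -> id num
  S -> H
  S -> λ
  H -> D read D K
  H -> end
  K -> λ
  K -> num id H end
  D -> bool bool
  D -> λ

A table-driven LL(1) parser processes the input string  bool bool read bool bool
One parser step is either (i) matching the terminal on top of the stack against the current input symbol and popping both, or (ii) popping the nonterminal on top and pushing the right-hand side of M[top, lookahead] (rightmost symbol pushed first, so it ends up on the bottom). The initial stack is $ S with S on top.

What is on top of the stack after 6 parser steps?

D

step 1: stack=$ S  input=bool bool read bool bool $  — expand S -> H
step 2: stack=$ H  input=bool bool read bool bool $  — expand H -> D read D K
step 3: stack=$ K D read D  input=bool bool read bool bool $  — expand D -> bool bool
step 4: stack=$ K D read bool bool  input=bool bool read bool bool $  — match bool
step 5: stack=$ K D read bool  input=bool read bool bool $  — match bool
step 6: stack=$ K D read  input=read bool bool $  — match read
Stack after step 6: $ K D (top = D).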